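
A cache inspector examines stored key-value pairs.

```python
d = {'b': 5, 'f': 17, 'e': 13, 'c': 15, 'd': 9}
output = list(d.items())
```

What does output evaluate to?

Step 1: d.items() returns (key, value) pairs in insertion order.
Therefore output = [('b', 5), ('f', 17), ('e', 13), ('c', 15), ('d', 9)].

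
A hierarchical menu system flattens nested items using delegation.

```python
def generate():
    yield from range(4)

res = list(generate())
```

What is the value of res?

Step 1: yield from delegates to the iterable, yielding each element.
Step 2: Collected values: [0, 1, 2, 3].
Therefore res = [0, 1, 2, 3].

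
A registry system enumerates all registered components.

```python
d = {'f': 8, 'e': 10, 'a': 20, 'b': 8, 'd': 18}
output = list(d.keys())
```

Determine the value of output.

Step 1: d.keys() returns the dictionary keys in insertion order.
Therefore output = ['f', 'e', 'a', 'b', 'd'].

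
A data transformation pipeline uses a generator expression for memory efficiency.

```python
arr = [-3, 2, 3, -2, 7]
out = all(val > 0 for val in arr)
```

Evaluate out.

Step 1: Check val > 0 for each element in [-3, 2, 3, -2, 7]:
  -3 > 0: False
  2 > 0: True
  3 > 0: True
  -2 > 0: False
  7 > 0: True
Step 2: all() returns False.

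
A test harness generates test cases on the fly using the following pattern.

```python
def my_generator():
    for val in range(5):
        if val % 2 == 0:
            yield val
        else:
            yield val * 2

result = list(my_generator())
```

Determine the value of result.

Step 1: For each val in range(5), yield val if even, else val*2:
  val=0 (even): yield 0
  val=1 (odd): yield 1*2 = 2
  val=2 (even): yield 2
  val=3 (odd): yield 3*2 = 6
  val=4 (even): yield 4
Therefore result = [0, 2, 2, 6, 4].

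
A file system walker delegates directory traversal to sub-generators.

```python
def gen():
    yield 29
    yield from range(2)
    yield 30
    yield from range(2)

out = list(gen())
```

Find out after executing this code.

Step 1: Trace yields in order:
  yield 29
  yield 0
  yield 1
  yield 30
  yield 0
  yield 1
Therefore out = [29, 0, 1, 30, 0, 1].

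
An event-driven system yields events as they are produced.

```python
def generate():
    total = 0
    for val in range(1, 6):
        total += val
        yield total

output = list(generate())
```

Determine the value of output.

Step 1: Generator accumulates running sum:
  val=1: total = 1, yield 1
  val=2: total = 3, yield 3
  val=3: total = 6, yield 6
  val=4: total = 10, yield 10
  val=5: total = 15, yield 15
Therefore output = [1, 3, 6, 10, 15].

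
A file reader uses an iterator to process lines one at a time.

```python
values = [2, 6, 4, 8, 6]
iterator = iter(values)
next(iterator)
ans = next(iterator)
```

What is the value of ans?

Step 1: Create iterator over [2, 6, 4, 8, 6].
Step 2: next() consumes 2.
Step 3: next() returns 6.
Therefore ans = 6.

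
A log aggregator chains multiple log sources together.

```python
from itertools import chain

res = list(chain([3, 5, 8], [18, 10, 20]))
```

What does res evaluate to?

Step 1: chain() concatenates iterables: [3, 5, 8] + [18, 10, 20].
Therefore res = [3, 5, 8, 18, 10, 20].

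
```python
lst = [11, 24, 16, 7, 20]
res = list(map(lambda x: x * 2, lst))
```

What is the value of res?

Step 1: Apply lambda x: x * 2 to each element:
  11 -> 22
  24 -> 48
  16 -> 32
  7 -> 14
  20 -> 40
Therefore res = [22, 48, 32, 14, 40].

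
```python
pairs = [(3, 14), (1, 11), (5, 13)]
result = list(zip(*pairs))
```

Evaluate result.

Step 1: zip(*pairs) transposes: unzips [(3, 14), (1, 11), (5, 13)] into separate sequences.
Step 2: First elements: (3, 1, 5), second elements: (14, 11, 13).
Therefore result = [(3, 1, 5), (14, 11, 13)].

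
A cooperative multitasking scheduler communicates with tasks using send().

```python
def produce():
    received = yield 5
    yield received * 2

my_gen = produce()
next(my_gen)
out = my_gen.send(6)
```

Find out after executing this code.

Step 1: next(my_gen) advances to first yield, producing 5.
Step 2: send(6) resumes, received = 6.
Step 3: yield received * 2 = 6 * 2 = 12.
Therefore out = 12.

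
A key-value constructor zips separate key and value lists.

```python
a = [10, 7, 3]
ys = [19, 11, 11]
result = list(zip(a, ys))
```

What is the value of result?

Step 1: zip pairs elements at same index:
  Index 0: (10, 19)
  Index 1: (7, 11)
  Index 2: (3, 11)
Therefore result = [(10, 19), (7, 11), (3, 11)].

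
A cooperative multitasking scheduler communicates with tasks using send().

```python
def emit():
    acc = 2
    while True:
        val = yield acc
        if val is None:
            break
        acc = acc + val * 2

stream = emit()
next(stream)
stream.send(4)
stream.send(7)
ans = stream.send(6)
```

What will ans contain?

Step 1: next() -> yield acc=2.
Step 2: send(4) -> val=4, acc = 2 + 4*2 = 10, yield 10.
Step 3: send(7) -> val=7, acc = 10 + 7*2 = 24, yield 24.
Step 4: send(6) -> val=6, acc = 24 + 6*2 = 36, yield 36.
Therefore ans = 36.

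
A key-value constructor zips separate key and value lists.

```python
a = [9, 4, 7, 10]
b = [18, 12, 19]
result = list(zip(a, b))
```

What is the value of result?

Step 1: zip stops at shortest (len(a)=4, len(b)=3):
  Index 0: (9, 18)
  Index 1: (4, 12)
  Index 2: (7, 19)
Step 2: Last element of a (10) has no pair, dropped.
Therefore result = [(9, 18), (4, 12), (7, 19)].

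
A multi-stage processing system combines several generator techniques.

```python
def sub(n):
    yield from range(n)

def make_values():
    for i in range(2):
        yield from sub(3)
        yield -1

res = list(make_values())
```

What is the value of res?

Step 1: For each i in range(2):
  i=0: yield from sub(3) -> [0, 1, 2], then yield -1
  i=1: yield from sub(3) -> [0, 1, 2], then yield -1
Therefore res = [0, 1, 2, -1, 0, 1, 2, -1].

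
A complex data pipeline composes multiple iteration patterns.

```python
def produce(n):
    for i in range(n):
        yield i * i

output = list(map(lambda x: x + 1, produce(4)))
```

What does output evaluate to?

Step 1: produce(4) yields squares: [0, 1, 4, 9].
Step 2: map adds 1 to each: [1, 2, 5, 10].
Therefore output = [1, 2, 5, 10].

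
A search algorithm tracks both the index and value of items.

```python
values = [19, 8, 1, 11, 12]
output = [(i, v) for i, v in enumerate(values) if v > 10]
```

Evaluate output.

Step 1: Filter enumerate([19, 8, 1, 11, 12]) keeping v > 10:
  (0, 19): 19 > 10, included
  (1, 8): 8 <= 10, excluded
  (2, 1): 1 <= 10, excluded
  (3, 11): 11 > 10, included
  (4, 12): 12 > 10, included
Therefore output = [(0, 19), (3, 11), (4, 12)].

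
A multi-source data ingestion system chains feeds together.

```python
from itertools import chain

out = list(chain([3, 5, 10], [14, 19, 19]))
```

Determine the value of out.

Step 1: chain() concatenates iterables: [3, 5, 10] + [14, 19, 19].
Therefore out = [3, 5, 10, 14, 19, 19].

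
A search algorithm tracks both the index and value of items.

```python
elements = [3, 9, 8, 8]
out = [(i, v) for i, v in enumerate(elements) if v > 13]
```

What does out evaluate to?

Step 1: Filter enumerate([3, 9, 8, 8]) keeping v > 13:
  (0, 3): 3 <= 13, excluded
  (1, 9): 9 <= 13, excluded
  (2, 8): 8 <= 13, excluded
  (3, 8): 8 <= 13, excluded
Therefore out = [].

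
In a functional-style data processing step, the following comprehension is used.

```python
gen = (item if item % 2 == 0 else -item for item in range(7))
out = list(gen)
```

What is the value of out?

Step 1: For each item in range(7), yield item if even, else -item:
  item=0: even, yield 0
  item=1: odd, yield -1
  item=2: even, yield 2
  item=3: odd, yield -3
  item=4: even, yield 4
  item=5: odd, yield -5
  item=6: even, yield 6
Therefore out = [0, -1, 2, -3, 4, -5, 6].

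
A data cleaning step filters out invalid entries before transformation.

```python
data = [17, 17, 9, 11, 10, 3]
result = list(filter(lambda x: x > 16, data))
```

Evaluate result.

Step 1: Filter elements > 16:
  17: kept
  17: kept
  9: removed
  11: removed
  10: removed
  3: removed
Therefore result = [17, 17].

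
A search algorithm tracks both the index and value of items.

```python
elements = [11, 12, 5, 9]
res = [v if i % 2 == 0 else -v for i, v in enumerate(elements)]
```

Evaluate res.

Step 1: For each (i, v), keep v if i is even, negate if odd:
  i=0 (even): keep 11
  i=1 (odd): negate to -12
  i=2 (even): keep 5
  i=3 (odd): negate to -9
Therefore res = [11, -12, 5, -9].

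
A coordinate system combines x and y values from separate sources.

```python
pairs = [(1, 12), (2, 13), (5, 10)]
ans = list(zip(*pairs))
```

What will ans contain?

Step 1: zip(*pairs) transposes: unzips [(1, 12), (2, 13), (5, 10)] into separate sequences.
Step 2: First elements: (1, 2, 5), second elements: (12, 13, 10).
Therefore ans = [(1, 2, 5), (12, 13, 10)].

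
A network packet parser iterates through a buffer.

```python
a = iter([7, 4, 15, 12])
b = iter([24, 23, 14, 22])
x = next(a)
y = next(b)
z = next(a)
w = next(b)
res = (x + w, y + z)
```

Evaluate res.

Step 1: a iterates [7, 4, 15, 12], b iterates [24, 23, 14, 22].
Step 2: x = next(a) = 7, y = next(b) = 24.
Step 3: z = next(a) = 4, w = next(b) = 23.
Step 4: res = (7 + 23, 24 + 4) = (30, 28).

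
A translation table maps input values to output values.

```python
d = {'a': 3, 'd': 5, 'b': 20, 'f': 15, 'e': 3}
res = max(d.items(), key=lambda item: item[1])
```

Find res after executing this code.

Step 1: Find item with maximum value:
  ('a', 3)
  ('d', 5)
  ('b', 20)
  ('f', 15)
  ('e', 3)
Step 2: Maximum value is 20 at key 'b'.
Therefore res = ('b', 20).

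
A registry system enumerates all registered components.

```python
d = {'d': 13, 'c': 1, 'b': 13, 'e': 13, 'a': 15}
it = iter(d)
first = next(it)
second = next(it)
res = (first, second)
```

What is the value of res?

Step 1: iter(d) iterates over keys: ['d', 'c', 'b', 'e', 'a'].
Step 2: first = next(it) = 'd', second = next(it) = 'c'.
Therefore res = ('d', 'c').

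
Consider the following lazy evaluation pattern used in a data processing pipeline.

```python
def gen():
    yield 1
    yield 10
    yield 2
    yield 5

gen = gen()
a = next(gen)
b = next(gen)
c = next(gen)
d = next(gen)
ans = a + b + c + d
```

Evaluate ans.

Step 1: Create generator and consume all values:
  a = next(gen) = 1
  b = next(gen) = 10
  c = next(gen) = 2
  d = next(gen) = 5
Step 2: ans = 1 + 10 + 2 + 5 = 18.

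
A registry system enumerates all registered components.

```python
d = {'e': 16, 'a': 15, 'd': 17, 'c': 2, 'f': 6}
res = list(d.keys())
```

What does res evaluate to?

Step 1: d.keys() returns the dictionary keys in insertion order.
Therefore res = ['e', 'a', 'd', 'c', 'f'].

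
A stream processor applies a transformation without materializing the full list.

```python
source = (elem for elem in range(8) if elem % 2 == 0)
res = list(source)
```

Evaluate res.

Step 1: Filter range(8) keeping only even values:
  elem=0: even, included
  elem=1: odd, excluded
  elem=2: even, included
  elem=3: odd, excluded
  elem=4: even, included
  elem=5: odd, excluded
  elem=6: even, included
  elem=7: odd, excluded
Therefore res = [0, 2, 4, 6].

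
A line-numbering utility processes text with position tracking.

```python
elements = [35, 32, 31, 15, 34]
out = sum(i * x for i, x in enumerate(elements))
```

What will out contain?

Step 1: Compute i * x for each (i, x) in enumerate([35, 32, 31, 15, 34]):
  i=0, x=35: 0*35 = 0
  i=1, x=32: 1*32 = 32
  i=2, x=31: 2*31 = 62
  i=3, x=15: 3*15 = 45
  i=4, x=34: 4*34 = 136
Step 2: sum = 0 + 32 + 62 + 45 + 136 = 275.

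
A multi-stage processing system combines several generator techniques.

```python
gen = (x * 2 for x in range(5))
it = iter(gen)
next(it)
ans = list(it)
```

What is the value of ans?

Step 1: Generator produces [0, 2, 4, 6, 8].
Step 2: next(it) consumes first element (0).
Step 3: list(it) collects remaining: [2, 4, 6, 8].
Therefore ans = [2, 4, 6, 8].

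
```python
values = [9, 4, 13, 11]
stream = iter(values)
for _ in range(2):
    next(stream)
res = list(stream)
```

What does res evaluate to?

Step 1: Create iterator over [9, 4, 13, 11].
Step 2: Advance 2 positions (consuming [9, 4]).
Step 3: list() collects remaining elements: [13, 11].
Therefore res = [13, 11].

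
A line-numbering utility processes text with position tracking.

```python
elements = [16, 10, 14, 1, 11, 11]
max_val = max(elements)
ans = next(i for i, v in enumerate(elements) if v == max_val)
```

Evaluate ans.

Step 1: max([16, 10, 14, 1, 11, 11]) = 16.
Step 2: Find first index where value == 16:
  Index 0: 16 == 16, found!
Therefore ans = 0.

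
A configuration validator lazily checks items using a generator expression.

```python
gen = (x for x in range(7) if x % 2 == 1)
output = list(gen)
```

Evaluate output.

Step 1: Filter range(7) keeping only odd values:
  x=0: even, excluded
  x=1: odd, included
  x=2: even, excluded
  x=3: odd, included
  x=4: even, excluded
  x=5: odd, included
  x=6: even, excluded
Therefore output = [1, 3, 5].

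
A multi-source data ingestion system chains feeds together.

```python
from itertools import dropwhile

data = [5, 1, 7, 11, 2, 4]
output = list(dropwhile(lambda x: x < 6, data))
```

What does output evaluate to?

Step 1: dropwhile drops elements while < 6:
  5 < 6: dropped
  1 < 6: dropped
  7: kept (dropping stopped)
Step 2: Remaining elements kept regardless of condition.
Therefore output = [7, 11, 2, 4].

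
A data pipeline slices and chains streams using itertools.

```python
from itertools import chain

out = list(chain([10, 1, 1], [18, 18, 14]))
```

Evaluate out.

Step 1: chain() concatenates iterables: [10, 1, 1] + [18, 18, 14].
Therefore out = [10, 1, 1, 18, 18, 14].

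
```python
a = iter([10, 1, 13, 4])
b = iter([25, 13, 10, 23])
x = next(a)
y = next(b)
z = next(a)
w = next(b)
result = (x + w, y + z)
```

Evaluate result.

Step 1: a iterates [10, 1, 13, 4], b iterates [25, 13, 10, 23].
Step 2: x = next(a) = 10, y = next(b) = 25.
Step 3: z = next(a) = 1, w = next(b) = 13.
Step 4: result = (10 + 13, 25 + 1) = (23, 26).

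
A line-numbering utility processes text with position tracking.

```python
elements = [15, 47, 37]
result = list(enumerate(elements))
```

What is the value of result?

Step 1: enumerate pairs each element with its index:
  (0, 15)
  (1, 47)
  (2, 37)
Therefore result = [(0, 15), (1, 47), (2, 37)].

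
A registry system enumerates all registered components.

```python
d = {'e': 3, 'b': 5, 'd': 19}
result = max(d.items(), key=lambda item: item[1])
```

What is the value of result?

Step 1: Find item with maximum value:
  ('e', 3)
  ('b', 5)
  ('d', 19)
Step 2: Maximum value is 19 at key 'd'.
Therefore result = ('d', 19).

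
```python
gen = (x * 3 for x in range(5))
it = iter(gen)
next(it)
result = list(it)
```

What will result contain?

Step 1: Generator produces [0, 3, 6, 9, 12].
Step 2: next(it) consumes first element (0).
Step 3: list(it) collects remaining: [3, 6, 9, 12].
Therefore result = [3, 6, 9, 12].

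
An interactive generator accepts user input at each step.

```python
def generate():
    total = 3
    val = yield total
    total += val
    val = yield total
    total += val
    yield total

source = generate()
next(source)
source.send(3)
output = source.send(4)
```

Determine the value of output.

Step 1: next() -> yield total=3.
Step 2: send(3) -> val=3, total = 3+3 = 6, yield 6.
Step 3: send(4) -> val=4, total = 6+4 = 10, yield 10.
Therefore output = 10.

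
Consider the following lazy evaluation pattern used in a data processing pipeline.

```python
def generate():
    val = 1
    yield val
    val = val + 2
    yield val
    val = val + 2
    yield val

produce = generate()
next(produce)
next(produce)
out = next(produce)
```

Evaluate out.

Step 1: Trace through generator execution:
  Yield 1: val starts at 1, yield 1
  Yield 2: val = 1 + 2 = 3, yield 3
  Yield 3: val = 3 + 2 = 5, yield 5
Step 2: First next() gets 1, second next() gets the second value, third next() yields 5.
Therefore out = 5.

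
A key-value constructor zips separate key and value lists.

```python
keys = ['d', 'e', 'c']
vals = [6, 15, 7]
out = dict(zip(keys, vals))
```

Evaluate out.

Step 1: zip pairs keys with values:
  'd' -> 6
  'e' -> 15
  'c' -> 7
Therefore out = {'d': 6, 'e': 15, 'c': 7}.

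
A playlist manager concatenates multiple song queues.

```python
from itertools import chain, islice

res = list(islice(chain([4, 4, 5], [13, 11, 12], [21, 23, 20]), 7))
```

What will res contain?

Step 1: chain([4, 4, 5], [13, 11, 12], [21, 23, 20]) = [4, 4, 5, 13, 11, 12, 21, 23, 20].
Step 2: islice takes first 7 elements: [4, 4, 5, 13, 11, 12, 21].
Therefore res = [4, 4, 5, 13, 11, 12, 21].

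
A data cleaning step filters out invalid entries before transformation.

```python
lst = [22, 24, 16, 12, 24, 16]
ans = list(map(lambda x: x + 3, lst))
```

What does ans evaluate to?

Step 1: Apply lambda x: x + 3 to each element:
  22 -> 25
  24 -> 27
  16 -> 19
  12 -> 15
  24 -> 27
  16 -> 19
Therefore ans = [25, 27, 19, 15, 27, 19].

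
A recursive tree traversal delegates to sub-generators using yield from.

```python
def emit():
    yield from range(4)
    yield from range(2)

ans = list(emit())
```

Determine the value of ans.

Step 1: Trace yields in order:
  yield 0
  yield 1
  yield 2
  yield 3
  yield 0
  yield 1
Therefore ans = [0, 1, 2, 3, 0, 1].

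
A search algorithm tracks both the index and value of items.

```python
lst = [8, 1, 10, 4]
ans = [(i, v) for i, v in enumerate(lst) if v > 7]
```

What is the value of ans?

Step 1: Filter enumerate([8, 1, 10, 4]) keeping v > 7:
  (0, 8): 8 > 7, included
  (1, 1): 1 <= 7, excluded
  (2, 10): 10 > 7, included
  (3, 4): 4 <= 7, excluded
Therefore ans = [(0, 8), (2, 10)].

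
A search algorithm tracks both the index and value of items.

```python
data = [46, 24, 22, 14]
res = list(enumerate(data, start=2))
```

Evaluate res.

Step 1: enumerate with start=2:
  (2, 46)
  (3, 24)
  (4, 22)
  (5, 14)
Therefore res = [(2, 46), (3, 24), (4, 22), (5, 14)].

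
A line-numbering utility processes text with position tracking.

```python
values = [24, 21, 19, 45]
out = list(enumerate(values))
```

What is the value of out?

Step 1: enumerate pairs each element with its index:
  (0, 24)
  (1, 21)
  (2, 19)
  (3, 45)
Therefore out = [(0, 24), (1, 21), (2, 19), (3, 45)].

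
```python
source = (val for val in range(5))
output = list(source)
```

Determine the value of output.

Step 1: Generator expression iterates range(5): [0, 1, 2, 3, 4].
Step 2: list() collects all values.
Therefore output = [0, 1, 2, 3, 4].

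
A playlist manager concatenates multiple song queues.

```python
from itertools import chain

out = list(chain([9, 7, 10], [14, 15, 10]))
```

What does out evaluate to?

Step 1: chain() concatenates iterables: [9, 7, 10] + [14, 15, 10].
Therefore out = [9, 7, 10, 14, 15, 10].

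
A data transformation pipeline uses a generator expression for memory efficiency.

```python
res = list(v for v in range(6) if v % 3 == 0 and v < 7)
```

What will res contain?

Step 1: Filter range(6) where v % 3 == 0 and v < 7:
  v=0: both conditions met, included
  v=1: excluded (1 % 3 != 0)
  v=2: excluded (2 % 3 != 0)
  v=3: both conditions met, included
  v=4: excluded (4 % 3 != 0)
  v=5: excluded (5 % 3 != 0)
Therefore res = [0, 3].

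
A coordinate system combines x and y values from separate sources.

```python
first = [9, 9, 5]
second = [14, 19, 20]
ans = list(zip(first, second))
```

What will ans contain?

Step 1: zip pairs elements at same index:
  Index 0: (9, 14)
  Index 1: (9, 19)
  Index 2: (5, 20)
Therefore ans = [(9, 14), (9, 19), (5, 20)].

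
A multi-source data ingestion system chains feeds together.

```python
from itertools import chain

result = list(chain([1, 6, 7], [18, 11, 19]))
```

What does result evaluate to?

Step 1: chain() concatenates iterables: [1, 6, 7] + [18, 11, 19].
Therefore result = [1, 6, 7, 18, 11, 19].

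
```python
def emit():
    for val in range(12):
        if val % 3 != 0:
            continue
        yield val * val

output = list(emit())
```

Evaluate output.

Step 1: Only yield val**2 when val is divisible by 3:
  val=0: 0 % 3 == 0, yield 0**2 = 0
  val=3: 3 % 3 == 0, yield 3**2 = 9
  val=6: 6 % 3 == 0, yield 6**2 = 36
  val=9: 9 % 3 == 0, yield 9**2 = 81
Therefore output = [0, 9, 36, 81].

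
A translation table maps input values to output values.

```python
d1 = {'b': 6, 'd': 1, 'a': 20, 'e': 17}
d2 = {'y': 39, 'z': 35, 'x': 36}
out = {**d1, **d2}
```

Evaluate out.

Step 1: Merge d1 and d2 (d2 values override on key conflicts).
Step 2: d1 has keys ['b', 'd', 'a', 'e'], d2 has keys ['y', 'z', 'x'].
Therefore out = {'b': 6, 'd': 1, 'a': 20, 'e': 17, 'y': 39, 'z': 35, 'x': 36}.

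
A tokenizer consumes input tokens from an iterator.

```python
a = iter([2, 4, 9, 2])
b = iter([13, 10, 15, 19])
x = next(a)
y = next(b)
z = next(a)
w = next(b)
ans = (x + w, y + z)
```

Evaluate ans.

Step 1: a iterates [2, 4, 9, 2], b iterates [13, 10, 15, 19].
Step 2: x = next(a) = 2, y = next(b) = 13.
Step 3: z = next(a) = 4, w = next(b) = 10.
Step 4: ans = (2 + 10, 13 + 4) = (12, 17).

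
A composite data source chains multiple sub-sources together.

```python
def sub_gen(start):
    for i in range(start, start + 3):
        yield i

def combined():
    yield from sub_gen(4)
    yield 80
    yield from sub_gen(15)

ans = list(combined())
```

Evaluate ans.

Step 1: combined() delegates to sub_gen(4):
  yield 4
  yield 5
  yield 6
Step 2: yield 80
Step 3: Delegates to sub_gen(15):
  yield 15
  yield 16
  yield 17
Therefore ans = [4, 5, 6, 80, 15, 16, 17].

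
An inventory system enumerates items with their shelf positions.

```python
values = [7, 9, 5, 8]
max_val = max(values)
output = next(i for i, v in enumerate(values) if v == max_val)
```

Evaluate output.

Step 1: max([7, 9, 5, 8]) = 9.
Step 2: Find first index where value == 9:
  Index 0: 7 != 9
  Index 1: 9 == 9, found!
Therefore output = 1.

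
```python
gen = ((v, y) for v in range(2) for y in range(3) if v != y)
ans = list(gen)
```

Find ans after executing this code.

Step 1: Nested generator over range(2) x range(3) where v != y:
  (0, 0): excluded (v == y)
  (0, 1): included
  (0, 2): included
  (1, 0): included
  (1, 1): excluded (v == y)
  (1, 2): included
Therefore ans = [(0, 1), (0, 2), (1, 0), (1, 2)].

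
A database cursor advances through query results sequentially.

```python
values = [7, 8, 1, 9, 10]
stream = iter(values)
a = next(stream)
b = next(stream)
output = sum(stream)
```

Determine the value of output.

Step 1: Create iterator over [7, 8, 1, 9, 10].
Step 2: a = next() = 7, b = next() = 8.
Step 3: sum() of remaining [1, 9, 10] = 20.
Therefore output = 20.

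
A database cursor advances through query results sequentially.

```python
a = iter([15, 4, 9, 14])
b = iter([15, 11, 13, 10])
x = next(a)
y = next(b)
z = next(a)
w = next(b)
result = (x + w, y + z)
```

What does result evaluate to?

Step 1: a iterates [15, 4, 9, 14], b iterates [15, 11, 13, 10].
Step 2: x = next(a) = 15, y = next(b) = 15.
Step 3: z = next(a) = 4, w = next(b) = 11.
Step 4: result = (15 + 11, 15 + 4) = (26, 19).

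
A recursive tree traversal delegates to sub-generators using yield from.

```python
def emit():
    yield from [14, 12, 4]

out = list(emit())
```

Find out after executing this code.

Step 1: yield from delegates to the iterable, yielding each element.
Step 2: Collected values: [14, 12, 4].
Therefore out = [14, 12, 4].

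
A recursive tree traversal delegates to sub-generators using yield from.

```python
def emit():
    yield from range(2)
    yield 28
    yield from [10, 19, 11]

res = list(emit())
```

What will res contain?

Step 1: Trace yields in order:
  yield 0
  yield 1
  yield 28
  yield 10
  yield 19
  yield 11
Therefore res = [0, 1, 28, 10, 19, 11].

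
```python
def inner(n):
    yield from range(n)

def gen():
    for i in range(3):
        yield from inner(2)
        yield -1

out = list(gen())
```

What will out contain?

Step 1: For each i in range(3):
  i=0: yield from inner(2) -> [0, 1], then yield -1
  i=1: yield from inner(2) -> [0, 1], then yield -1
  i=2: yield from inner(2) -> [0, 1], then yield -1
Therefore out = [0, 1, -1, 0, 1, -1, 0, 1, -1].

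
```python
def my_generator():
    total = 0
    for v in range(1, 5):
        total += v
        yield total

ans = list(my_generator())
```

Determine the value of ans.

Step 1: Generator accumulates running sum:
  v=1: total = 1, yield 1
  v=2: total = 3, yield 3
  v=3: total = 6, yield 6
  v=4: total = 10, yield 10
Therefore ans = [1, 3, 6, 10].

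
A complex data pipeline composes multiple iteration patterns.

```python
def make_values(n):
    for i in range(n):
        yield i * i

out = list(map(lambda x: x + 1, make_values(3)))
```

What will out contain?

Step 1: make_values(3) yields squares: [0, 1, 4].
Step 2: map adds 1 to each: [1, 2, 5].
Therefore out = [1, 2, 5].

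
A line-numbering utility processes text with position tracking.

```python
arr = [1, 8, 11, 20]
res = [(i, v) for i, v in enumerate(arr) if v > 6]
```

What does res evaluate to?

Step 1: Filter enumerate([1, 8, 11, 20]) keeping v > 6:
  (0, 1): 1 <= 6, excluded
  (1, 8): 8 > 6, included
  (2, 11): 11 > 6, included
  (3, 20): 20 > 6, included
Therefore res = [(1, 8), (2, 11), (3, 20)].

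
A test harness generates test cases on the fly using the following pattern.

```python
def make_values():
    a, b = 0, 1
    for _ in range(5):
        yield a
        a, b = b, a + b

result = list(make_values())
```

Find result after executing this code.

Step 1: Fibonacci-like sequence starting with a=0, b=1:
  Iteration 1: yield a=0, then a,b = 1,1
  Iteration 2: yield a=1, then a,b = 1,2
  Iteration 3: yield a=1, then a,b = 2,3
  Iteration 4: yield a=2, then a,b = 3,5
  Iteration 5: yield a=3, then a,b = 5,8
Therefore result = [0, 1, 1, 2, 3].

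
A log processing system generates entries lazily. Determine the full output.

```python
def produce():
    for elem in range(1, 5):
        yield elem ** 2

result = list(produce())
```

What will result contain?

Step 1: For each elem in range(1, 5), yield elem**2:
  elem=1: yield 1**2 = 1
  elem=2: yield 2**2 = 4
  elem=3: yield 3**2 = 9
  elem=4: yield 4**2 = 16
Therefore result = [1, 4, 9, 16].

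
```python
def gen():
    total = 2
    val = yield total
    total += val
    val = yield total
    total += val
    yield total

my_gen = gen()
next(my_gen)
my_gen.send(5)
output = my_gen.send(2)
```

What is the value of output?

Step 1: next() -> yield total=2.
Step 2: send(5) -> val=5, total = 2+5 = 7, yield 7.
Step 3: send(2) -> val=2, total = 7+2 = 9, yield 9.
Therefore output = 9.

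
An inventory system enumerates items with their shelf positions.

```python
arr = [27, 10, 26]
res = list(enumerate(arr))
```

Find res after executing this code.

Step 1: enumerate pairs each element with its index:
  (0, 27)
  (1, 10)
  (2, 26)
Therefore res = [(0, 27), (1, 10), (2, 26)].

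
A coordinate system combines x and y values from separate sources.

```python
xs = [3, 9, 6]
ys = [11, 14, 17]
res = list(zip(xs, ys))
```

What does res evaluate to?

Step 1: zip pairs elements at same index:
  Index 0: (3, 11)
  Index 1: (9, 14)
  Index 2: (6, 17)
Therefore res = [(3, 11), (9, 14), (6, 17)].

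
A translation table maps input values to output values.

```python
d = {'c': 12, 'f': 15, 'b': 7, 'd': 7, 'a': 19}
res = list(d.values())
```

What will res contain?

Step 1: d.values() returns the dictionary values in insertion order.
Therefore res = [12, 15, 7, 7, 19].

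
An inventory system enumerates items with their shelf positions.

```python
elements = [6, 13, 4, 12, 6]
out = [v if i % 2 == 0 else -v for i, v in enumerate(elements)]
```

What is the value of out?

Step 1: For each (i, v), keep v if i is even, negate if odd:
  i=0 (even): keep 6
  i=1 (odd): negate to -13
  i=2 (even): keep 4
  i=3 (odd): negate to -12
  i=4 (even): keep 6
Therefore out = [6, -13, 4, -12, 6].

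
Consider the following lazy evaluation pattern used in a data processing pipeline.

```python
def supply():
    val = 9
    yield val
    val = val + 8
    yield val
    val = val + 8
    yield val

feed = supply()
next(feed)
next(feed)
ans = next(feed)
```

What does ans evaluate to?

Step 1: Trace through generator execution:
  Yield 1: val starts at 9, yield 9
  Yield 2: val = 9 + 8 = 17, yield 17
  Yield 3: val = 17 + 8 = 25, yield 25
Step 2: First next() gets 9, second next() gets the second value, third next() yields 25.
Therefore ans = 25.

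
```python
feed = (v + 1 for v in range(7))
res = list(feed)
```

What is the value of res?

Step 1: For each v in range(7), compute v+1:
  v=0: 0+1 = 1
  v=1: 1+1 = 2
  v=2: 2+1 = 3
  v=3: 3+1 = 4
  v=4: 4+1 = 5
  v=5: 5+1 = 6
  v=6: 6+1 = 7
Therefore res = [1, 2, 3, 4, 5, 6, 7].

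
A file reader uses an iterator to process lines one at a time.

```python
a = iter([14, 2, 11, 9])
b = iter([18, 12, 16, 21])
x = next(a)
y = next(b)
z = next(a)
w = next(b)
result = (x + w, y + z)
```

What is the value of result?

Step 1: a iterates [14, 2, 11, 9], b iterates [18, 12, 16, 21].
Step 2: x = next(a) = 14, y = next(b) = 18.
Step 3: z = next(a) = 2, w = next(b) = 12.
Step 4: result = (14 + 12, 18 + 2) = (26, 20).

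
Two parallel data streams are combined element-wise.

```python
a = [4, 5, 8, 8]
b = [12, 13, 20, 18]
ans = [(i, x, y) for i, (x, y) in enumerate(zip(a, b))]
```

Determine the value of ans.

Step 1: enumerate(zip(a, b)) gives index with paired elements:
  i=0: (4, 12)
  i=1: (5, 13)
  i=2: (8, 20)
  i=3: (8, 18)
Therefore ans = [(0, 4, 12), (1, 5, 13), (2, 8, 20), (3, 8, 18)].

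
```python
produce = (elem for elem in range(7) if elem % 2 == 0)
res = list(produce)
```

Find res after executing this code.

Step 1: Filter range(7) keeping only even values:
  elem=0: even, included
  elem=1: odd, excluded
  elem=2: even, included
  elem=3: odd, excluded
  elem=4: even, included
  elem=5: odd, excluded
  elem=6: even, included
Therefore res = [0, 2, 4, 6].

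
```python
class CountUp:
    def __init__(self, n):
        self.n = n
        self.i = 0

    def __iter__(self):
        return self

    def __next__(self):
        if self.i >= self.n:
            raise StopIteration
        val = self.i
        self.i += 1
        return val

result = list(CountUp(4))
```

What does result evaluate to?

Step 1: CountUp(4) creates an iterator counting 0 to 3.
Step 2: list() consumes all values: [0, 1, 2, 3].
Therefore result = [0, 1, 2, 3].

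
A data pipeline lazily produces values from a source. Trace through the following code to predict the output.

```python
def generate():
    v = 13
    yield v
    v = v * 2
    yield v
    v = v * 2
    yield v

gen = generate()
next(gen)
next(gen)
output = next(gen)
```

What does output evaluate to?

Step 1: Trace through generator execution:
  Yield 1: v starts at 13, yield 13
  Yield 2: v = 13 * 2 = 26, yield 26
  Yield 3: v = 26 * 2 = 52, yield 52
Step 2: First next() gets 13, second next() gets the second value, third next() yields 52.
Therefore output = 52.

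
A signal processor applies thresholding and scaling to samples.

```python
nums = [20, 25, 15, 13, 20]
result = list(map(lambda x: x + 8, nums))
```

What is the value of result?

Step 1: Apply lambda x: x + 8 to each element:
  20 -> 28
  25 -> 33
  15 -> 23
  13 -> 21
  20 -> 28
Therefore result = [28, 33, 23, 21, 28].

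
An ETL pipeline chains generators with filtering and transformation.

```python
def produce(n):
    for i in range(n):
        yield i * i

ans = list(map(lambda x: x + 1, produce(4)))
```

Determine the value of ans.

Step 1: produce(4) yields squares: [0, 1, 4, 9].
Step 2: map adds 1 to each: [1, 2, 5, 10].
Therefore ans = [1, 2, 5, 10].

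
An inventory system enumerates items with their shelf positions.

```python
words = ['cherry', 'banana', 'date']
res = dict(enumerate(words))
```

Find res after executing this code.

Step 1: enumerate pairs indices with words:
  0 -> 'cherry'
  1 -> 'banana'
  2 -> 'date'
Therefore res = {0: 'cherry', 1: 'banana', 2: 'date'}.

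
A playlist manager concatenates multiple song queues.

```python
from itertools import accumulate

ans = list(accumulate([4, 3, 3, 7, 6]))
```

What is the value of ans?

Step 1: accumulate computes running sums:
  + 4 = 4
  + 3 = 7
  + 3 = 10
  + 7 = 17
  + 6 = 23
Therefore ans = [4, 7, 10, 17, 23].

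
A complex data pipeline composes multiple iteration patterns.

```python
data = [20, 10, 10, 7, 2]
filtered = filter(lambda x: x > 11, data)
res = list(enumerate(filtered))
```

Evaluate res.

Step 1: Filter [20, 10, 10, 7, 2] for > 11: [20].
Step 2: enumerate re-indexes from 0: [(0, 20)].
Therefore res = [(0, 20)].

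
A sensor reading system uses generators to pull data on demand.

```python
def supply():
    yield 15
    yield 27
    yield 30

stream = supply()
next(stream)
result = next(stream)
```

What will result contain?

Step 1: supply() creates a generator.
Step 2: next(stream) yields 15 (consumed and discarded).
Step 3: next(stream) yields 27, assigned to result.
Therefore result = 27.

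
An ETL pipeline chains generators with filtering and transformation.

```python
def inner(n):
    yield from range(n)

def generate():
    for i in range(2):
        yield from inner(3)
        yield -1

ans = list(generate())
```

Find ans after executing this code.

Step 1: For each i in range(2):
  i=0: yield from inner(3) -> [0, 1, 2], then yield -1
  i=1: yield from inner(3) -> [0, 1, 2], then yield -1
Therefore ans = [0, 1, 2, -1, 0, 1, 2, -1].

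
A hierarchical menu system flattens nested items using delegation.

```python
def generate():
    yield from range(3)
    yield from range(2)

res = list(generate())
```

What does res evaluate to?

Step 1: Trace yields in order:
  yield 0
  yield 1
  yield 2
  yield 0
  yield 1
Therefore res = [0, 1, 2, 0, 1].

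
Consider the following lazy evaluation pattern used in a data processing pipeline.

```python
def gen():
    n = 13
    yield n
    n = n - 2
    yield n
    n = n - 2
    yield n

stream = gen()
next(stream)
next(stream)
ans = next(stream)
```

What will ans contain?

Step 1: Trace through generator execution:
  Yield 1: n starts at 13, yield 13
  Yield 2: n = 13 - 2 = 11, yield 11
  Yield 3: n = 11 - 2 = 9, yield 9
Step 2: First next() gets 13, second next() gets the second value, third next() yields 9.
Therefore ans = 9.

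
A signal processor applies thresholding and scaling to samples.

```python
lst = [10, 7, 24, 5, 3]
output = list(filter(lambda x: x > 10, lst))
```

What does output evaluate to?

Step 1: Filter elements > 10:
  10: removed
  7: removed
  24: kept
  5: removed
  3: removed
Therefore output = [24].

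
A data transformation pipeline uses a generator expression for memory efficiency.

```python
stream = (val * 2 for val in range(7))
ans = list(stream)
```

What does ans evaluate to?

Step 1: For each val in range(7), compute val*2:
  val=0: 0*2 = 0
  val=1: 1*2 = 2
  val=2: 2*2 = 4
  val=3: 3*2 = 6
  val=4: 4*2 = 8
  val=5: 5*2 = 10
  val=6: 6*2 = 12
Therefore ans = [0, 2, 4, 6, 8, 10, 12].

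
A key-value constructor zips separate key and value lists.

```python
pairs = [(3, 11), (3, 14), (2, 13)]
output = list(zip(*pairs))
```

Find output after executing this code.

Step 1: zip(*pairs) transposes: unzips [(3, 11), (3, 14), (2, 13)] into separate sequences.
Step 2: First elements: (3, 3, 2), second elements: (11, 14, 13).
Therefore output = [(3, 3, 2), (11, 14, 13)].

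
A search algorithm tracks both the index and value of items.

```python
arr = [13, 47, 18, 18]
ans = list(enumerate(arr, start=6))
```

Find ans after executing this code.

Step 1: enumerate with start=6:
  (6, 13)
  (7, 47)
  (8, 18)
  (9, 18)
Therefore ans = [(6, 13), (7, 47), (8, 18), (9, 18)].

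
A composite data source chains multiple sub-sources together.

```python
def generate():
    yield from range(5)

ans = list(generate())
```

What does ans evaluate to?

Step 1: yield from delegates to the iterable, yielding each element.
Step 2: Collected values: [0, 1, 2, 3, 4].
Therefore ans = [0, 1, 2, 3, 4].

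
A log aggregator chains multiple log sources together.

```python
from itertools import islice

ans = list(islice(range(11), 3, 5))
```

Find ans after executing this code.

Step 1: islice(range(11), 3, 5) takes elements at indices [3, 5).
Step 2: Elements: [3, 4].
Therefore ans = [3, 4].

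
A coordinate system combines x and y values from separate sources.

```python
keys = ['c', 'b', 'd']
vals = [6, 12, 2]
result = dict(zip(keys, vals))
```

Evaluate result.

Step 1: zip pairs keys with values:
  'c' -> 6
  'b' -> 12
  'd' -> 2
Therefore result = {'c': 6, 'b': 12, 'd': 2}.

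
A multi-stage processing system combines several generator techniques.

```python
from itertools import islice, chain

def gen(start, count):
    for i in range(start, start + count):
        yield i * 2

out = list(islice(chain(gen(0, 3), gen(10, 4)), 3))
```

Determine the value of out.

Step 1: gen(0, 3) yields [0, 2, 4].
Step 2: gen(10, 4) yields [20, 22, 24, 26].
Step 3: chain concatenates: [0, 2, 4, 20, 22, 24, 26].
Step 4: islice takes first 3: [0, 2, 4].
Therefore out = [0, 2, 4].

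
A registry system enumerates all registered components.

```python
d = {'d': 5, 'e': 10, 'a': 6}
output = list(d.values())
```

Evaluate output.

Step 1: d.values() returns the dictionary values in insertion order.
Therefore output = [5, 10, 6].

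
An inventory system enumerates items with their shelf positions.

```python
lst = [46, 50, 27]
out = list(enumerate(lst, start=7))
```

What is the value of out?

Step 1: enumerate with start=7:
  (7, 46)
  (8, 50)
  (9, 27)
Therefore out = [(7, 46), (8, 50), (9, 27)].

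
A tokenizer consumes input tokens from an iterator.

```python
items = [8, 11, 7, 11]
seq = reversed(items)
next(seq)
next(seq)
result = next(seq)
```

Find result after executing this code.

Step 1: reversed([8, 11, 7, 11]) gives iterator: [11, 7, 11, 8].
Step 2: First next() = 11, second next() = 7.
Step 3: Third next() = 11.
Therefore result = 11.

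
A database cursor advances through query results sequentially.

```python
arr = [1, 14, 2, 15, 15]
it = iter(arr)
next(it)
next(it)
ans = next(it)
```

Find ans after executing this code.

Step 1: Create iterator over [1, 14, 2, 15, 15].
Step 2: next() consumes 1.
Step 3: next() consumes 14.
Step 4: next() returns 2.
Therefore ans = 2.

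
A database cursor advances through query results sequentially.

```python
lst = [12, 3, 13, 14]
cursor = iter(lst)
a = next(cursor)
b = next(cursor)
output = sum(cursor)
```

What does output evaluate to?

Step 1: Create iterator over [12, 3, 13, 14].
Step 2: a = next() = 12, b = next() = 3.
Step 3: sum() of remaining [13, 14] = 27.
Therefore output = 27.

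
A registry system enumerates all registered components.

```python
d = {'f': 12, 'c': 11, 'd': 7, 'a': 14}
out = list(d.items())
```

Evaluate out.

Step 1: d.items() returns (key, value) pairs in insertion order.
Therefore out = [('f', 12), ('c', 11), ('d', 7), ('a', 14)].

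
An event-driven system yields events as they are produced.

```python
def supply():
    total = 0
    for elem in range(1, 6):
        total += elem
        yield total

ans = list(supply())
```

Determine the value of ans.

Step 1: Generator accumulates running sum:
  elem=1: total = 1, yield 1
  elem=2: total = 3, yield 3
  elem=3: total = 6, yield 6
  elem=4: total = 10, yield 10
  elem=5: total = 15, yield 15
Therefore ans = [1, 3, 6, 10, 15].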